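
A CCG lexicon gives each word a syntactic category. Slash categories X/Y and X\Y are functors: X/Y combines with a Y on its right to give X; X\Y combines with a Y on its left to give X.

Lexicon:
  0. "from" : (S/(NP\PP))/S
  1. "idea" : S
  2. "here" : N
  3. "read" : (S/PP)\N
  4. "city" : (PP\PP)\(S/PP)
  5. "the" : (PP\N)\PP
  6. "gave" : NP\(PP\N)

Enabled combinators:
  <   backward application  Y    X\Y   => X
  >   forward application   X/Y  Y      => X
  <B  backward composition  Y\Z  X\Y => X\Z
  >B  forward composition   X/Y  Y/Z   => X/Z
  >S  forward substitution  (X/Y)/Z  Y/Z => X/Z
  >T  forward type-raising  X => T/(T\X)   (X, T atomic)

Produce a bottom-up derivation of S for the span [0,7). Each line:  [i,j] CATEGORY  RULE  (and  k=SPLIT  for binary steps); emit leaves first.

[0,7] S   >
  [0,2] S/(NP\PP)   >
    [0,1] "from" : (S/(NP\PP))/S
    [1,2] "idea" : S
  [2,7] NP\PP   <B
    [2,5] PP\PP   <
      [2,4] S/PP   <
        [2,3] "here" : N
        [3,4] "read" : (S/PP)\N
      [4,5] "city" : (PP\PP)\(S/PP)
    [5,7] NP\PP   <B
      [5,6] "the" : (PP\N)\PP
      [6,7] "gave" : NP\(PP\N)

[0,1] (S/(NP\PP))/S  lex  "from"
[1,2] S  lex  "idea"
[0,2] S/(NP\PP)  >  k=1
[2,3] N  lex  "here"
[3,4] (S/PP)\N  lex  "read"
[2,4] S/PP  <  k=3
[4,5] (PP\PP)\(S/PP)  lex  "city"
[2,5] PP\PP  <  k=4
[5,6] (PP\N)\PP  lex  "the"
[6,7] NP\(PP\N)  lex  "gave"
[5,7] NP\PP  <B  k=6
[2,7] NP\PP  <B  k=5
[0,7] S  >  k=2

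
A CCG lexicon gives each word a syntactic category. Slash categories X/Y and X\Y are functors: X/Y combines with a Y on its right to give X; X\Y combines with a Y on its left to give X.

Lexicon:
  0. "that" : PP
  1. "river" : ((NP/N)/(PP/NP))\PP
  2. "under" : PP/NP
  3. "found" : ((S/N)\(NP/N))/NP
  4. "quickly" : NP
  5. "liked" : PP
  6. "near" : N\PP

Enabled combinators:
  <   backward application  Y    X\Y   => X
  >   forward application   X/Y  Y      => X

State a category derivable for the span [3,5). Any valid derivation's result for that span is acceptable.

(S/N)\(NP/N)

[0,7] S   >
  [0,5] S/N   <
    [0,3] NP/N   >
      [0,2] (NP/N)/(PP/NP)   <
        [0,1] "that" : PP
        [1,2] "river" : ((NP/N)/(PP/NP))\PP
      [2,3] "under" : PP/NP
    [3,5] (S/N)\(NP/N)   >
      [3,4] "found" : ((S/N)\(NP/N))/NP
      [4,5] "quickly" : NP
  [5,7] N   <
    [5,6] "liked" : PP
    [6,7] "near" : N\PP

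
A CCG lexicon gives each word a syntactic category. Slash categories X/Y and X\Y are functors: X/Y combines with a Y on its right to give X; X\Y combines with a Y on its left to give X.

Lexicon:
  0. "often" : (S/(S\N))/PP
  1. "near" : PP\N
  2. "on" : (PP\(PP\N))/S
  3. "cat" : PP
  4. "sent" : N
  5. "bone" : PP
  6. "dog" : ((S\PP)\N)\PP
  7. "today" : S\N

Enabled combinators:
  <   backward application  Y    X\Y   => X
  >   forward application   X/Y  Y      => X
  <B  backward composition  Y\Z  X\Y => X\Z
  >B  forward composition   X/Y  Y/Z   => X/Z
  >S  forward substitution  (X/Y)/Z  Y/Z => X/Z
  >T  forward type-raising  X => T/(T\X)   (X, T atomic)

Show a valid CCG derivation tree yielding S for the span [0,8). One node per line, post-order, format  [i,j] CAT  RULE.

[0,8] S   >
  [0,7] S/(S\N)   >
    [0,1] "often" : (S/(S\N))/PP
    [1,7] PP   <
      [1,2] "near" : PP\N
      [2,7] PP\(PP\N)   >
        [2,3] "on" : (PP\(PP\N))/S
        [3,7] S   <
          [3,4] "cat" : PP
          [4,7] S\PP   <
            [4,5] "sent" : N
            [5,7] (S\PP)\N   <
              [5,6] "bone" : PP
              [6,7] "dog" : ((S\PP)\N)\PP
  [7,8] "today" : S\N

[0,1] (S/(S\N))/PP  lex  "often"
[1,2] PP\N  lex  "near"
[2,3] (PP\(PP\N))/S  lex  "on"
[3,4] PP  lex  "cat"
[4,5] N  lex  "sent"
[5,6] PP  lex  "bone"
[6,7] ((S\PP)\N)\PP  lex  "dog"
[5,7] (S\PP)\N  <  k=6
[4,7] S\PP  <  k=5
[3,7] S  <  k=4
[2,7] PP\(PP\N)  >  k=3
[1,7] PP  <  k=2
[0,7] S/(S\N)  >  k=1
[7,8] S\N  lex  "today"
[0,8] S  >  k=7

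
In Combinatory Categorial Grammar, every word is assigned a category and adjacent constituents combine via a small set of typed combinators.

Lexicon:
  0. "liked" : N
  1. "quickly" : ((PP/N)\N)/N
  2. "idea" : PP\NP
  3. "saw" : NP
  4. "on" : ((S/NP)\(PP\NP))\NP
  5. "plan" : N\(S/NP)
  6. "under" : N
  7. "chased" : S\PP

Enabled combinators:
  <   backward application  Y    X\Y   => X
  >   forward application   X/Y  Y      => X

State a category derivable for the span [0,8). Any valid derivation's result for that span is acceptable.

S

[0,8] S   <
  [0,7] PP   >
    [0,6] PP/N   <
      [0,1] "liked" : N
      [1,6] (PP/N)\N   >
        [1,2] "quickly" : ((PP/N)\N)/N
        [2,6] N   <
          [2,5] S/NP   <
            [2,3] "idea" : PP\NP
            [3,5] (S/NP)\(PP\NP)   <
              [3,4] "saw" : NP
              [4,5] "on" : ((S/NP)\(PP\NP))\NP
          [5,6] "plan" : N\(S/NP)
    [6,7] "under" : N
  [7,8] "chased" : S\PP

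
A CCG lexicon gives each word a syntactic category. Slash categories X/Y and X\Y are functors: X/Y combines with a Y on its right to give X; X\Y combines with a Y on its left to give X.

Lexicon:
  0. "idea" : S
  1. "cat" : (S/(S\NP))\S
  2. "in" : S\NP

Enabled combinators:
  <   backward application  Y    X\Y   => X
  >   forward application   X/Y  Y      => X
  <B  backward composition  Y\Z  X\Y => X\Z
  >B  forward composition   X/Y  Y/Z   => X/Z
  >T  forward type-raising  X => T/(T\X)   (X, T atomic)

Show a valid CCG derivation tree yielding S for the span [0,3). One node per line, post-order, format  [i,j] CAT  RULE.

[0,3] S   >
  [0,2] S/(S\NP)   <
    [0,1] "idea" : S
    [1,2] "cat" : (S/(S\NP))\S
  [2,3] "in" : S\NP

[0,1] S  lex  "idea"
[1,2] (S/(S\NP))\S  lex  "cat"
[0,2] S/(S\NP)  <  k=1
[2,3] S\NP  lex  "in"
[0,3] S  >  k=2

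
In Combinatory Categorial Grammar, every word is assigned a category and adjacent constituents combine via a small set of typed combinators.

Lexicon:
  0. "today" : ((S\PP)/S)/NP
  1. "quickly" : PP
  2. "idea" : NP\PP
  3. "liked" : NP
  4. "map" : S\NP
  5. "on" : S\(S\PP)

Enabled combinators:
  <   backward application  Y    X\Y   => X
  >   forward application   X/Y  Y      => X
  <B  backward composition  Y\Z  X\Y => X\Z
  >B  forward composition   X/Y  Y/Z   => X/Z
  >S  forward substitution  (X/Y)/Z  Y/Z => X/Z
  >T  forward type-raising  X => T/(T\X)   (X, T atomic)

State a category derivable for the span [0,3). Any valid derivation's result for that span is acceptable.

(S\PP)/S

[0,6] S   <
  [0,5] S\PP   >
    [0,3] (S\PP)/S   >
      [0,1] "today" : ((S\PP)/S)/NP
      [1,3] NP   >
        [1,2] NP/(NP\PP)   >T
          [1,2] "quickly" : PP
        [2,3] "idea" : NP\PP
    [3,5] S   <
      [3,4] "liked" : NP
      [4,5] "map" : S\NP
  [5,6] "on" : S\(S\PP)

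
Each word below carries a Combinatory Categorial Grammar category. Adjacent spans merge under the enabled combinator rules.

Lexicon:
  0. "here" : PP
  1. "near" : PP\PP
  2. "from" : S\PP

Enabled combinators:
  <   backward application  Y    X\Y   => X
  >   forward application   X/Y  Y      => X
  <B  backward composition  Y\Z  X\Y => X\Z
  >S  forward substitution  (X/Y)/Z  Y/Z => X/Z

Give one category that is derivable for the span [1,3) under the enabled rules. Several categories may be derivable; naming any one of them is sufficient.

S\PP

[0,3] S   <
  [0,1] "here" : PP
  [1,3] S\PP   <B
    [1,2] "near" : PP\PP
    [2,3] "from" : S\PP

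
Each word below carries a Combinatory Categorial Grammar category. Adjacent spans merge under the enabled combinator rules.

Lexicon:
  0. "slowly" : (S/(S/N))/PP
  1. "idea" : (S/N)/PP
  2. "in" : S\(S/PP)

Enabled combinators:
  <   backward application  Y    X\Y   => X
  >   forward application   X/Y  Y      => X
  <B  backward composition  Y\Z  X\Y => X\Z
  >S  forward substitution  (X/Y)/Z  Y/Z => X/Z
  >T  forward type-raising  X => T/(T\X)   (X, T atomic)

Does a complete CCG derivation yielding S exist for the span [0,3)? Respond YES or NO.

YES

[0,3] S   <
  [0,2] S/PP   >S
    [0,1] "slowly" : (S/(S/N))/PP
    [1,2] "idea" : (S/N)/PP
  [2,3] "in" : S\(S/PP)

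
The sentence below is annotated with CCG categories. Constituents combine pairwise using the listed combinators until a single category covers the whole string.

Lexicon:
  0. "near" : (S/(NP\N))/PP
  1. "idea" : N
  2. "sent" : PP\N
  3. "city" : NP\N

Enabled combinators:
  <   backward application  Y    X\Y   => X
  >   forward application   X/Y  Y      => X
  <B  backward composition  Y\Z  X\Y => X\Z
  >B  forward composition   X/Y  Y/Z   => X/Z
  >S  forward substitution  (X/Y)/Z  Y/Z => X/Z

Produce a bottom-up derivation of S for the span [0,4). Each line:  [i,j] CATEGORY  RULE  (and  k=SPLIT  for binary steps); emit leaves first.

[0,4] S   >
  [0,3] S/(NP\N)   >
    [0,1] "near" : (S/(NP\N))/PP
    [1,3] PP   <
      [1,2] "idea" : N
      [2,3] "sent" : PP\N
  [3,4] "city" : NP\N

[0,1] (S/(NP\N))/PP  lex  "near"
[1,2] N  lex  "idea"
[2,3] PP\N  lex  "sent"
[1,3] PP  <  k=2
[0,3] S/(NP\N)  >  k=1
[3,4] NP\N  lex  "city"
[0,4] S  >  k=3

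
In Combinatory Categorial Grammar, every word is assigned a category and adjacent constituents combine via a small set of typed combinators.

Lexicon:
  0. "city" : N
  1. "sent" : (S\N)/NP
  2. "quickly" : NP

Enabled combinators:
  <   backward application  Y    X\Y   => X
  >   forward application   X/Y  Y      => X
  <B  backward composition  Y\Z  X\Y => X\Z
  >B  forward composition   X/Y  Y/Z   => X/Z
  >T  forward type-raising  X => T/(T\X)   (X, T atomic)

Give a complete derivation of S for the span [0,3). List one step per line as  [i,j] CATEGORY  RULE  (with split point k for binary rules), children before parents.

[0,1] N  lex  "city"
[1,2] (S\N)/NP  lex  "sent"
[2,3] NP  lex  "quickly"
[1,3] S\N  >  k=2
[0,3] S  <  k=1

[0,3] S   <
  [0,1] "city" : N
  [1,3] S\N   >
    [1,2] "sent" : (S\N)/NP
    [2,3] "quickly" : NP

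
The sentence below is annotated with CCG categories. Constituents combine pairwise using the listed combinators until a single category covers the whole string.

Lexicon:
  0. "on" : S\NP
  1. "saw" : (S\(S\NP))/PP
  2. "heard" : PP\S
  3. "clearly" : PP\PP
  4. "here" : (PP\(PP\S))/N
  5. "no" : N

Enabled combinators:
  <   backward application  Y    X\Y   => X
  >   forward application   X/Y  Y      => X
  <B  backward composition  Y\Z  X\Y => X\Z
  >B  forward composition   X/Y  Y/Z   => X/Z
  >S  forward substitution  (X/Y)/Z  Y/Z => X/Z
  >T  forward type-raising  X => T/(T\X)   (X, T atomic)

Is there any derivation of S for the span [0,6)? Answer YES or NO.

YES

[0,6] S   <
  [0,1] "on" : S\NP
  [1,6] S\(S\NP)   >
    [1,2] "saw" : (S\(S\NP))/PP
    [2,6] PP   <
      [2,4] PP\S   <B
        [2,3] "heard" : PP\S
        [3,4] "clearly" : PP\PP
      [4,6] PP\(PP\S)   >
        [4,5] "here" : (PP\(PP\S))/N
        [5,6] "no" : N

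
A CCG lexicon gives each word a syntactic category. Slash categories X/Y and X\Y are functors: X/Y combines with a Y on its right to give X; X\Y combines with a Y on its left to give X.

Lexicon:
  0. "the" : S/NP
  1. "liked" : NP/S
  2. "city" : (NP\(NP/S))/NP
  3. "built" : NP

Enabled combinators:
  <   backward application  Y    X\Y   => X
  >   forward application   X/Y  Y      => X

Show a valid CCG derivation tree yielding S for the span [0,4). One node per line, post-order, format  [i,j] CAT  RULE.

[0,4] S   >
  [0,1] "the" : S/NP
  [1,4] NP   <
    [1,2] "liked" : NP/S
    [2,4] NP\(NP/S)   >
      [2,3] "city" : (NP\(NP/S))/NP
      [3,4] "built" : NP

[0,1] S/NP  lex  "the"
[1,2] NP/S  lex  "liked"
[2,3] (NP\(NP/S))/NP  lex  "city"
[3,4] NP  lex  "built"
[2,4] NP\(NP/S)  >  k=3
[1,4] NP  <  k=2
[0,4] S  >  k=1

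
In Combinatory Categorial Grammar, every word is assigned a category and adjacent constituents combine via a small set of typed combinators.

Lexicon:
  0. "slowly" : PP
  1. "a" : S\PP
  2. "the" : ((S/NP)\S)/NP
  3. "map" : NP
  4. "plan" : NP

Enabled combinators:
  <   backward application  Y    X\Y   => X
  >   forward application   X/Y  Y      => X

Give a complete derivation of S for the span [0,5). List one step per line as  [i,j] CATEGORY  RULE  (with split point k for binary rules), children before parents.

[0,1] PP  lex  "slowly"
[1,2] S\PP  lex  "a"
[0,2] S  <  k=1
[2,3] ((S/NP)\S)/NP  lex  "the"
[3,4] NP  lex  "map"
[2,4] (S/NP)\S  >  k=3
[0,4] S/NP  <  k=2
[4,5] NP  lex  "plan"
[0,5] S  >  k=4

[0,5] S   >
  [0,4] S/NP   <
    [0,2] S   <
      [0,1] "slowly" : PP
      [1,2] "a" : S\PP
    [2,4] (S/NP)\S   >
      [2,3] "the" : ((S/NP)\S)/NP
      [3,4] "map" : NP
  [4,5] "plan" : NP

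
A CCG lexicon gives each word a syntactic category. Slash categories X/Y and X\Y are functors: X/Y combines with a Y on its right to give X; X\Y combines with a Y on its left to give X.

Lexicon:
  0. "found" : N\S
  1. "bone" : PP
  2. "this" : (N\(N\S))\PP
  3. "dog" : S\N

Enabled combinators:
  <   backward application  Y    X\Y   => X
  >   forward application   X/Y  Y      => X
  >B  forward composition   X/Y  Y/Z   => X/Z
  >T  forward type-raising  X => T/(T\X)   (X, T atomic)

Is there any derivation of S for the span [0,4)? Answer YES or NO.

[0,4] S   <
  [0,3] N   <
    [0,1] "found" : N\S
    [1,3] N\(N\S)   <
      [1,2] "bone" : PP
      [2,3] "this" : (N\(N\S))\PP
  [3,4] "dog" : S\N

YES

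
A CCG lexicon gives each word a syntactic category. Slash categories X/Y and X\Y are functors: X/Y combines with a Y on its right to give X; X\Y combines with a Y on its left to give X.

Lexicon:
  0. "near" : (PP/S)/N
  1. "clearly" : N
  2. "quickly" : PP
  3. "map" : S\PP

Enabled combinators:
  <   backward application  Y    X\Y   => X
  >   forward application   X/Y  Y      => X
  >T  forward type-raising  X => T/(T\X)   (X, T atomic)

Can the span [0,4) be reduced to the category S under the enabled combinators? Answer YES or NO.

(PP/S)/N N PP S\PP
CKY chart[0,4] = {N/(N\PP), NP/(NP\PP), PP, PP/(PP\PP), S/(S\PP)}; S ∉ chart

NO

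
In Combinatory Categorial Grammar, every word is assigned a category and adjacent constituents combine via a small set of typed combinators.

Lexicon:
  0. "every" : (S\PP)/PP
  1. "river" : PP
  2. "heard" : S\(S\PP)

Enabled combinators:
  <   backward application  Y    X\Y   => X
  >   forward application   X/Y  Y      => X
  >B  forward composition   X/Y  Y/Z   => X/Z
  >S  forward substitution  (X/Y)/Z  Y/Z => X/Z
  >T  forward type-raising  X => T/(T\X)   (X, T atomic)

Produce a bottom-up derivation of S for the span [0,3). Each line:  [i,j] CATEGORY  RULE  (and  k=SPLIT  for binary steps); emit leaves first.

[0,1] (S\PP)/PP  lex  "every"
[1,2] PP  lex  "river"
[0,2] S\PP  >  k=1
[2,3] S\(S\PP)  lex  "heard"
[0,3] S  <  k=2

[0,3] S   <
  [0,2] S\PP   >
    [0,1] "every" : (S\PP)/PP
    [1,2] "river" : PP
  [2,3] "heard" : S\(S\PP)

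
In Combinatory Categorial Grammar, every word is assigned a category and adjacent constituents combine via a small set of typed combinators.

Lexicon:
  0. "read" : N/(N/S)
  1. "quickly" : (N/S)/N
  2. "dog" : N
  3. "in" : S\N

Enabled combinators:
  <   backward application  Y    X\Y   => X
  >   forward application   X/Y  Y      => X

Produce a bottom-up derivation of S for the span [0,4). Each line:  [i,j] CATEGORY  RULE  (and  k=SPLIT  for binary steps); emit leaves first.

[0,4] S   <
  [0,3] N   >
    [0,1] "read" : N/(N/S)
    [1,3] N/S   >
      [1,2] "quickly" : (N/S)/N
      [2,3] "dog" : N
  [3,4] "in" : S\N

[0,1] N/(N/S)  lex  "read"
[1,2] (N/S)/N  lex  "quickly"
[2,3] N  lex  "dog"
[1,3] N/S  >  k=2
[0,3] N  >  k=1
[3,4] S\N  lex  "in"
[0,4] S  <  k=3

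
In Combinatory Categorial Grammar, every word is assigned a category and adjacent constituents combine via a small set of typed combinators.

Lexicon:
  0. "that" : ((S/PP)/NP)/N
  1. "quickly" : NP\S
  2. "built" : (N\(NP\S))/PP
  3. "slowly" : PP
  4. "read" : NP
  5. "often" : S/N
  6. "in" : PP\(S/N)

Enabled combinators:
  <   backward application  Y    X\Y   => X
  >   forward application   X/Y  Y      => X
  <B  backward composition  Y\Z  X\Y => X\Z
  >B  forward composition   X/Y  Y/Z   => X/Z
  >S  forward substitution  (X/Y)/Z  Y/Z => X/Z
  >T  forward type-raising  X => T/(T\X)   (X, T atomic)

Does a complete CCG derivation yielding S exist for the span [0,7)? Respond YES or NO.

YES

[0,7] S   >
  [0,5] S/PP   >
    [0,4] (S/PP)/NP   >
      [0,1] "that" : ((S/PP)/NP)/N
      [1,4] N   <
        [1,2] "quickly" : NP\S
        [2,4] N\(NP\S)   >
          [2,3] "built" : (N\(NP\S))/PP
          [3,4] "slowly" : PP
    [4,5] "read" : NP
  [5,7] PP   <
    [5,6] "often" : S/N
    [6,7] "in" : PP\(S/N)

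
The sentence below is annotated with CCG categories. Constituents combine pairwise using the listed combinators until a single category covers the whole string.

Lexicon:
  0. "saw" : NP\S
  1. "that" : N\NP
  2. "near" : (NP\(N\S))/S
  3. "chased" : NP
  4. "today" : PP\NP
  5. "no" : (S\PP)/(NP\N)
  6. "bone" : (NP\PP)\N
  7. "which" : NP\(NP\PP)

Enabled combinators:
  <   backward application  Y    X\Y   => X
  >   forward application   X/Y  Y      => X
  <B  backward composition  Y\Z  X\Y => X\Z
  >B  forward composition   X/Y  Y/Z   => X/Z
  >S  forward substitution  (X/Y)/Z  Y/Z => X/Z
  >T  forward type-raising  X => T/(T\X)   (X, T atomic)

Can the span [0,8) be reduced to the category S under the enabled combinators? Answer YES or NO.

NP\S N\NP (NP\(N\S))/S NP PP\NP (S\PP)/(NP\N) (NP\PP)\N NP\(NP\PP)
CKY chart[0,8] = {N/(N\NP), NP, NP/(NP\NP), PP/(PP\NP), S/(S\NP)}; S ∉ chart

NO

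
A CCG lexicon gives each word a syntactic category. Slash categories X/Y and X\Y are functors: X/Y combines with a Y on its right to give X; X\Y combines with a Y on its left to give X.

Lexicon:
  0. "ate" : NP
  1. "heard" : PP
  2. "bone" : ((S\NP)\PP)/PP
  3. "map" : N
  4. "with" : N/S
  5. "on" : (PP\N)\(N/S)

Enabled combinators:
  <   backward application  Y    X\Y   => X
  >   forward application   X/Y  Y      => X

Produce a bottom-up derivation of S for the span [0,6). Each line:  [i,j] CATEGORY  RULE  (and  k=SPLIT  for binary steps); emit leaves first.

[0,6] S   <
  [0,1] "ate" : NP
  [1,6] S\NP   <
    [1,2] "heard" : PP
    [2,6] (S\NP)\PP   >
      [2,3] "bone" : ((S\NP)\PP)/PP
      [3,6] PP   <
        [3,4] "map" : N
        [4,6] PP\N   <
          [4,5] "with" : N/S
          [5,6] "on" : (PP\N)\(N/S)

[0,1] NP  lex  "ate"
[1,2] PP  lex  "heard"
[2,3] ((S\NP)\PP)/PP  lex  "bone"
[3,4] N  lex  "map"
[4,5] N/S  lex  "with"
[5,6] (PP\N)\(N/S)  lex  "on"
[4,6] PP\N  <  k=5
[3,6] PP  <  k=4
[2,6] (S\NP)\PP  >  k=3
[1,6] S\NP  <  k=2
[0,6] S  <  k=1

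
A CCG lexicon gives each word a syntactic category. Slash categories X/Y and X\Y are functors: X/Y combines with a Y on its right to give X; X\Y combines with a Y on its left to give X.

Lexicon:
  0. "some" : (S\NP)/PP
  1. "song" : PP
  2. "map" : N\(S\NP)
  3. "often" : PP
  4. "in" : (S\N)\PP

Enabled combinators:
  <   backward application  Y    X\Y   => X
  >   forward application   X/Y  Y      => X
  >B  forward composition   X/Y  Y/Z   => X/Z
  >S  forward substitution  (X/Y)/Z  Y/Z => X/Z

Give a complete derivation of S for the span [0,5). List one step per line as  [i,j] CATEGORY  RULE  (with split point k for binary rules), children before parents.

[0,1] (S\NP)/PP  lex  "some"
[1,2] PP  lex  "song"
[0,2] S\NP  >  k=1
[2,3] N\(S\NP)  lex  "map"
[0,3] N  <  k=2
[3,4] PP  lex  "often"
[4,5] (S\N)\PP  lex  "in"
[3,5] S\N  <  k=4
[0,5] S  <  k=3

[0,5] S   <
  [0,3] N   <
    [0,2] S\NP   >
      [0,1] "some" : (S\NP)/PP
      [1,2] "song" : PP
    [2,3] "map" : N\(S\NP)
  [3,5] S\N   <
    [3,4] "often" : PP
    [4,5] "in" : (S\N)\PP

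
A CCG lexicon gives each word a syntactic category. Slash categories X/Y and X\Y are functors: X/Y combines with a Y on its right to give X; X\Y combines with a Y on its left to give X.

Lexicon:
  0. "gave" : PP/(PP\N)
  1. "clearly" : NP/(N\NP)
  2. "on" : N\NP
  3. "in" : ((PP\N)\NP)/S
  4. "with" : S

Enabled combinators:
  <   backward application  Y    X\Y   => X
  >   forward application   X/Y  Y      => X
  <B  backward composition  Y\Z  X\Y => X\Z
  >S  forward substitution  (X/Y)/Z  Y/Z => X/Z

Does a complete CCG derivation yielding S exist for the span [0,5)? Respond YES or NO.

PP/(PP\N) NP/(N\NP) N\NP ((PP\N)\NP)/S S
CKY chart[0,5] = {PP}; S ∉ chart

NO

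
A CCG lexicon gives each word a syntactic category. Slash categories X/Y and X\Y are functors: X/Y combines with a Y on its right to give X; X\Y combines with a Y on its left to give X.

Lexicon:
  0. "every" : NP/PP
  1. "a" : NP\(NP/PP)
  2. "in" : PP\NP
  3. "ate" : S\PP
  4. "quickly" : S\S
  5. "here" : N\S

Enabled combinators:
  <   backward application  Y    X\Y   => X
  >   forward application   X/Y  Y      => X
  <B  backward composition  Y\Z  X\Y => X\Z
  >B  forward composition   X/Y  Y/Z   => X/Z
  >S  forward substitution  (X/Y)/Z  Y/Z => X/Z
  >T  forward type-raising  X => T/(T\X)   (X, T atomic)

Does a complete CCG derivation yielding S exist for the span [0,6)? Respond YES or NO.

NO

NP/PP NP\(NP/PP) PP\NP S\PP S\S N\S
CKY chart[0,6] = {N, N/(N\N), NP/(NP\N), PP/(PP\N), S/(S\N)}; S ∉ chart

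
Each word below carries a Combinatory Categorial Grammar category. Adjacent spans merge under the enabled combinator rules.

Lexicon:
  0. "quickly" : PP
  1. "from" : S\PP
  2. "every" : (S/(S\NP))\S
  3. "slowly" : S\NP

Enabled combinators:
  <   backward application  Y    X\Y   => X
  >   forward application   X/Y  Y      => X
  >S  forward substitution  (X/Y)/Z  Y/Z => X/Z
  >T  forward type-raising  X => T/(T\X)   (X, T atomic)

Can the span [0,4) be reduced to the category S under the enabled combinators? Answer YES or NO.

[0,4] S   >
  [0,3] S/(S\NP)   <
    [0,2] S   >
      [0,1] S/(S\PP)   >T
        [0,1] "quickly" : PP
      [1,2] "from" : S\PP
    [2,3] "every" : (S/(S\NP))\S
  [3,4] "slowly" : S\NP

YES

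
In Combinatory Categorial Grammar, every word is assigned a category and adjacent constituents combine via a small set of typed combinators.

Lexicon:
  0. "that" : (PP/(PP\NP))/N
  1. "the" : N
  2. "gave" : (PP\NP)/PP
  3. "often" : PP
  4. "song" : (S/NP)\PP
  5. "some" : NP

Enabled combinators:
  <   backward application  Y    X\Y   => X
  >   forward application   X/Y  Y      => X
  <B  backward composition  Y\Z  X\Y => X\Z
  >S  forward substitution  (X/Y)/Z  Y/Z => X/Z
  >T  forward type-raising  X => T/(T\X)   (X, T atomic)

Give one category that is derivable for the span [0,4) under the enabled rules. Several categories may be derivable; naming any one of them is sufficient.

PP

[0,6] S   >
  [0,5] S/NP   <
    [0,4] PP   >
      [0,2] PP/(PP\NP)   >
        [0,1] "that" : (PP/(PP\NP))/N
        [1,2] "the" : N
      [2,4] PP\NP   >
        [2,3] "gave" : (PP\NP)/PP
        [3,4] "often" : PP
    [4,5] "song" : (S/NP)\PP
  [5,6] "some" : NP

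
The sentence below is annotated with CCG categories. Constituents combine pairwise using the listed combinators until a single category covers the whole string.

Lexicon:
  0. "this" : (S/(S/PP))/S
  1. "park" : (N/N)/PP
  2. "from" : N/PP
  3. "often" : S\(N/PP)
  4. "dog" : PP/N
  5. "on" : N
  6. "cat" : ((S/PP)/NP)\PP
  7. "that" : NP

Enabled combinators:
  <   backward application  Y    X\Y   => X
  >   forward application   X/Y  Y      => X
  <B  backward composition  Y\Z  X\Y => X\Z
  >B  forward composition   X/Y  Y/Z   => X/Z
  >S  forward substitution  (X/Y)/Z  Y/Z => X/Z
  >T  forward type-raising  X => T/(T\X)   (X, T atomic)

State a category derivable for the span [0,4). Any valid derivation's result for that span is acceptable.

S/(S/PP)

[0,8] S   >
  [0,4] S/(S/PP)   >
    [0,1] "this" : (S/(S/PP))/S
    [1,4] S   <
      [1,3] N/PP   >S
        [1,2] "park" : (N/N)/PP
        [2,3] "from" : N/PP
      [3,4] "often" : S\(N/PP)
  [4,8] S/PP   >
    [4,7] (S/PP)/NP   <
      [4,6] PP   >
        [4,5] "dog" : PP/N
        [5,6] "on" : N
      [6,7] "cat" : ((S/PP)/NP)\PP
    [7,8] "that" : NP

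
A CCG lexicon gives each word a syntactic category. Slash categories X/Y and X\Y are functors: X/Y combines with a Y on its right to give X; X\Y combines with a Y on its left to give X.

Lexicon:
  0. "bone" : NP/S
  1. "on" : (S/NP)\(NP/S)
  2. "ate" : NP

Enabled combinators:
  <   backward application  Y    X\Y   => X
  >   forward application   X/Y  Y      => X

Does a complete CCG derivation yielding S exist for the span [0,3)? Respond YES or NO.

[0,3] S   >
  [0,2] S/NP   <
    [0,1] "bone" : NP/S
    [1,2] "on" : (S/NP)\(NP/S)
  [2,3] "ate" : NP

YES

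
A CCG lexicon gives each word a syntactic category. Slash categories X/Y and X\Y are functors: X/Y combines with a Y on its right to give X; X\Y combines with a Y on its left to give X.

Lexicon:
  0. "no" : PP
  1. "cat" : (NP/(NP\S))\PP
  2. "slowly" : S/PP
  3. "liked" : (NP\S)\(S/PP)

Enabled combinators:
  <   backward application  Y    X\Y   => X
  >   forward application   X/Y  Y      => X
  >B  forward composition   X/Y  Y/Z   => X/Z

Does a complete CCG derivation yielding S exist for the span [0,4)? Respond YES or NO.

PP (NP/(NP\S))\PP S/PP (NP\S)\(S/PP)
CKY chart[0,4] = {NP}; S ∉ chart

NO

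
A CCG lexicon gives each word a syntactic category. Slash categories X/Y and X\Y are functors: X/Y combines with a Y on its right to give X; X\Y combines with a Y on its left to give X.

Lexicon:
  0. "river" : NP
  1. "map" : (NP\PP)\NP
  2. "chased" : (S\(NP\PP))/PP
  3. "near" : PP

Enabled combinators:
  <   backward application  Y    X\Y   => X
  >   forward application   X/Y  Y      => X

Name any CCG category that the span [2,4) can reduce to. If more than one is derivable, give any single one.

[0,4] S   <
  [0,2] NP\PP   <
    [0,1] "river" : NP
    [1,2] "map" : (NP\PP)\NP
  [2,4] S\(NP\PP)   >
    [2,3] "chased" : (S\(NP\PP))/PP
    [3,4] "near" : PP

S\(NP\PP)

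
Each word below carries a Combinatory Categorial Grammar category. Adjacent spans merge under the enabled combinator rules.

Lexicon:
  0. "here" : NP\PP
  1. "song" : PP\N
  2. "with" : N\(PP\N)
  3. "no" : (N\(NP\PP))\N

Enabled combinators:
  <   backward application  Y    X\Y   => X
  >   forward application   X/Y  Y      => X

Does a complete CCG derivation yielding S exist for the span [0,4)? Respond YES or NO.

NP\PP PP\N N\(PP\N) (N\(NP\PP))\N
CKY chart[0,4] = {N}; S ∉ chart

NO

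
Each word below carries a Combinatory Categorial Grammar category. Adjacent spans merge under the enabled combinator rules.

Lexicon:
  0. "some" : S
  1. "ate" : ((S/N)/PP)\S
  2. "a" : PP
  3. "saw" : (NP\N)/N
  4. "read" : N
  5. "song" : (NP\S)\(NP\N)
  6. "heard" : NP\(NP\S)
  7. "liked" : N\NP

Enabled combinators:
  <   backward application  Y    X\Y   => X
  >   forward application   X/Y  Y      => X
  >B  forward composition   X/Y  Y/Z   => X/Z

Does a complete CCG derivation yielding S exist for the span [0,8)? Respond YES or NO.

YES

[0,8] S   >
  [0,3] S/N   >
    [0,2] (S/N)/PP   <
      [0,1] "some" : S
      [1,2] "ate" : ((S/N)/PP)\S
    [2,3] "a" : PP
  [3,8] N   <
    [3,7] NP   <
      [3,6] NP\S   <
        [3,5] NP\N   >
          [3,4] "saw" : (NP\N)/N
          [4,5] "read" : N
        [5,6] "song" : (NP\S)\(NP\N)
      [6,7] "heard" : NP\(NP\S)
    [7,8] "liked" : N\NP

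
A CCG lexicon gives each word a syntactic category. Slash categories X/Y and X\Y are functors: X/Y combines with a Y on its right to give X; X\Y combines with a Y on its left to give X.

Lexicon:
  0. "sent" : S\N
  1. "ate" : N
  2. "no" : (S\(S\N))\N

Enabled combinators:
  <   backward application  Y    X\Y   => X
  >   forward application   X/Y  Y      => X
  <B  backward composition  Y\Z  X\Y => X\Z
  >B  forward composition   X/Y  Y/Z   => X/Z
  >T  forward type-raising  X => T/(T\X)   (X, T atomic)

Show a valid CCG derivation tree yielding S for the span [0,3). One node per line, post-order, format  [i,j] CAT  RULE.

[0,1] S\N  lex  "sent"
[1,2] N  lex  "ate"
[2,3] (S\(S\N))\N  lex  "no"
[1,3] S\(S\N)  <  k=2
[0,3] S  <  k=1

[0,3] S   <
  [0,1] "sent" : S\N
  [1,3] S\(S\N)   <
    [1,2] "ate" : N
    [2,3] "no" : (S\(S\N))\N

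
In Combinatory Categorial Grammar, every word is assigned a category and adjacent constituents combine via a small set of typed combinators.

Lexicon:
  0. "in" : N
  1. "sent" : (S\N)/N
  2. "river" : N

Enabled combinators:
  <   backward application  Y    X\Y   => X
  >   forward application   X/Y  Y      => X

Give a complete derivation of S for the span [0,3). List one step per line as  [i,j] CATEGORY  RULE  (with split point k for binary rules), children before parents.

[0,3] S   <
  [0,1] "in" : N
  [1,3] S\N   >
    [1,2] "sent" : (S\N)/N
    [2,3] "river" : N

[0,1] N  lex  "in"
[1,2] (S\N)/N  lex  "sent"
[2,3] N  lex  "river"
[1,3] S\N  >  k=2
[0,3] S  <  k=1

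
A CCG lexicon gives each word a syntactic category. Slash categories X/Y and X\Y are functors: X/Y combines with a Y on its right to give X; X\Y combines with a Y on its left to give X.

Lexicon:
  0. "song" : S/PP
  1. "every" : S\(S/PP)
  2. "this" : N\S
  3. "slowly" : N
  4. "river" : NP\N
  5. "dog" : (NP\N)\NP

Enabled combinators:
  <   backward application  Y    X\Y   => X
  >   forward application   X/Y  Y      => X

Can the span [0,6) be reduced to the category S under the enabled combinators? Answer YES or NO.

S/PP S\(S/PP) N\S N NP\N (NP\N)\NP
CKY chart[0,6] = {NP}; S ∉ chart

NO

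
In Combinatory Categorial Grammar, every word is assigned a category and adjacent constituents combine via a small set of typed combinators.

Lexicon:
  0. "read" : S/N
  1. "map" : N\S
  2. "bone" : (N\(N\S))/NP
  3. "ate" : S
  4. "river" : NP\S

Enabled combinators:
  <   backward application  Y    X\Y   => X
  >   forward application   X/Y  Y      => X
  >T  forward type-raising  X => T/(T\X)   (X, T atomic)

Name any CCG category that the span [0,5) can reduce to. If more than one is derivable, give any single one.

[0,5] S   >
  [0,1] "read" : S/N
  [1,5] N   <
    [1,2] "map" : N\S
    [2,5] N\(N\S)   >
      [2,3] "bone" : (N\(N\S))/NP
      [3,5] NP   <
        [3,4] "ate" : S
        [4,5] "river" : NP\S

S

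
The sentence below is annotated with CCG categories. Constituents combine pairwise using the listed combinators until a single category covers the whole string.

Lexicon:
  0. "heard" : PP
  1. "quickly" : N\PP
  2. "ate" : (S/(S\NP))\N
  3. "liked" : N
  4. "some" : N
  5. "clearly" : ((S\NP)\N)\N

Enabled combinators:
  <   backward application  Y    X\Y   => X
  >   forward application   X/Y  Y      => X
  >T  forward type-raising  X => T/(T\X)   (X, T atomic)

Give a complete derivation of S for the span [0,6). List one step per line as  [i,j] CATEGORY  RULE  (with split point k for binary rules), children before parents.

[0,1] PP  lex  "heard"
[1,2] N\PP  lex  "quickly"
[0,2] N  <  k=1
[2,3] (S/(S\NP))\N  lex  "ate"
[0,3] S/(S\NP)  <  k=2
[3,4] N  lex  "liked"
[4,5] N  lex  "some"
[5,6] ((S\NP)\N)\N  lex  "clearly"
[4,6] (S\NP)\N  <  k=5
[3,6] S\NP  <  k=4
[0,6] S  >  k=3

[0,6] S   >
  [0,3] S/(S\NP)   <
    [0,2] N   <
      [0,1] "heard" : PP
      [1,2] "quickly" : N\PP
    [2,3] "ate" : (S/(S\NP))\N
  [3,6] S\NP   <
    [3,4] "liked" : N
    [4,6] (S\NP)\N   <
      [4,5] "some" : N
      [5,6] "clearly" : ((S\NP)\N)\N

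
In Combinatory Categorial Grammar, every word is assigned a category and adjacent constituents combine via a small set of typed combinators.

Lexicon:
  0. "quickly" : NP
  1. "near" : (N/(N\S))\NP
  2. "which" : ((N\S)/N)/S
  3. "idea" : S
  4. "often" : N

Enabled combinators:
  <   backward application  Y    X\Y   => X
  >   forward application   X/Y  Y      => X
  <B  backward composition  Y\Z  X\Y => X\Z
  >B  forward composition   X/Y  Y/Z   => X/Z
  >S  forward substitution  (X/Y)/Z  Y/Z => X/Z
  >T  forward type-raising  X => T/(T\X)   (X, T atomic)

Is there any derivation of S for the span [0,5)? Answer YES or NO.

NP (N/(N\S))\NP ((N\S)/N)/S S N
CKY chart[0,5] = {N, N/(N\N), NP/(NP\N), PP/(PP\N), S/(S\N)}; S ∉ chart

NO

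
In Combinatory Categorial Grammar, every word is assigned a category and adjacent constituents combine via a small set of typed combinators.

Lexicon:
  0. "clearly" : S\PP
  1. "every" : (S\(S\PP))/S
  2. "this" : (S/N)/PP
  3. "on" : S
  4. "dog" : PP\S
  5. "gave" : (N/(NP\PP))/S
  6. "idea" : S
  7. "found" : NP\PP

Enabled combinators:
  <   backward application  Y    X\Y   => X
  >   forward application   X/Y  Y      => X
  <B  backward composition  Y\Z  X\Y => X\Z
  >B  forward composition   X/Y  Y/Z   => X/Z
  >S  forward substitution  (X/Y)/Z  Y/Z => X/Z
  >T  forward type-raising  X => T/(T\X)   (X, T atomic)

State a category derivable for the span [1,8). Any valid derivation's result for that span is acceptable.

S\(S\PP)

[0,8] S   <
  [0,1] "clearly" : S\PP
  [1,8] S\(S\PP)   >
    [1,2] "every" : (S\(S\PP))/S
    [2,8] S   >
      [2,5] S/N   >
        [2,3] "this" : (S/N)/PP
        [3,5] PP   >
          [3,4] PP/(PP\S)   >T
            [3,4] "on" : S
          [4,5] "dog" : PP\S
      [5,8] N   >
        [5,7] N/(NP\PP)   >
          [5,6] "gave" : (N/(NP\PP))/S
          [6,7] "idea" : S
        [7,8] "found" : NP\PP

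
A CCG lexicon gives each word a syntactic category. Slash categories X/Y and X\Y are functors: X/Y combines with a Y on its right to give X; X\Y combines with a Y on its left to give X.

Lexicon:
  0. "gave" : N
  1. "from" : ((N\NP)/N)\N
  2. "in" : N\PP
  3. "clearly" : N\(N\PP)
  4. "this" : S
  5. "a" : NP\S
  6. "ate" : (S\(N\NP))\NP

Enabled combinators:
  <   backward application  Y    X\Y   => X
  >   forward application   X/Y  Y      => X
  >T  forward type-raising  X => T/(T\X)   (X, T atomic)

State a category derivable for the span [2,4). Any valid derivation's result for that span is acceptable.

[0,7] S   <
  [0,4] N\NP   >
    [0,2] (N\NP)/N   <
      [0,1] "gave" : N
      [1,2] "from" : ((N\NP)/N)\N
    [2,4] N   <
      [2,3] "in" : N\PP
      [3,4] "clearly" : N\(N\PP)
  [4,7] S\(N\NP)   <
    [4,6] NP   <
      [4,5] "this" : S
      [5,6] "a" : NP\S
    [6,7] "ate" : (S\(N\NP))\NP

N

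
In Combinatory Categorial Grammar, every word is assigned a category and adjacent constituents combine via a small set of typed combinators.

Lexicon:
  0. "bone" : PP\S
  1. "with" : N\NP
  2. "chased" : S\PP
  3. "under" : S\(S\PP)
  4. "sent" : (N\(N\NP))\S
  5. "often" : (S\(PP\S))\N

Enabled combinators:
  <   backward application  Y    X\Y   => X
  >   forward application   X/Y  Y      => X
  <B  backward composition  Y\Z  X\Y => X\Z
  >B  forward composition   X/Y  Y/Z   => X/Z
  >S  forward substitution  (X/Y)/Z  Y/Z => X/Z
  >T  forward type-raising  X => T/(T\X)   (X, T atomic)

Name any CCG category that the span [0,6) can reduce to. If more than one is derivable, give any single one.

S

[0,6] S   <
  [0,1] "bone" : PP\S
  [1,6] S\(PP\S)   <
    [1,5] N   <
      [1,2] "with" : N\NP
      [2,5] N\(N\NP)   <
        [2,4] S   <
          [2,3] "chased" : S\PP
          [3,4] "under" : S\(S\PP)
        [4,5] "sent" : (N\(N\NP))\S
    [5,6] "often" : (S\(PP\S))\N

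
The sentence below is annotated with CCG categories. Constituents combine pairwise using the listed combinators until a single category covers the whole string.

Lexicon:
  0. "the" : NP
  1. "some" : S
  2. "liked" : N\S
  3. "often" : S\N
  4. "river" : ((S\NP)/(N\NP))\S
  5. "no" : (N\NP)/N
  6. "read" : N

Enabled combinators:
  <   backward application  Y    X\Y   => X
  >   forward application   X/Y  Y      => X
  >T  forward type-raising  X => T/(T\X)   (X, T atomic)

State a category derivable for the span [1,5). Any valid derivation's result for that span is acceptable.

[0,7] S   <
  [0,1] "the" : NP
  [1,7] S\NP   >
    [1,5] (S\NP)/(N\NP)   <
      [1,4] S   <
        [1,3] N   <
          [1,2] "some" : S
          [2,3] "liked" : N\S
        [3,4] "often" : S\N
      [4,5] "river" : ((S\NP)/(N\NP))\S
    [5,7] N\NP   >
      [5,6] "no" : (N\NP)/N
      [6,7] "read" : N

(S\NP)/(N\NP)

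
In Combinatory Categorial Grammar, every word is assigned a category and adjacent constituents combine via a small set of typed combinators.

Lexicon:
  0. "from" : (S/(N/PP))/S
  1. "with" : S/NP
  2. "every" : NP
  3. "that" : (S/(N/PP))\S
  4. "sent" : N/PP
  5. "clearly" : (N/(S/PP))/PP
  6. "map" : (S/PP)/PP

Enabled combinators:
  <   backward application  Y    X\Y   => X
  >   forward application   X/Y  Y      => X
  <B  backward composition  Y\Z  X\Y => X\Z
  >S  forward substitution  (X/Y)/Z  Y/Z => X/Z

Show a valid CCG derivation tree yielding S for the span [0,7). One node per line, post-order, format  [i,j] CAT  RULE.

[0,7] S   >
  [0,5] S/(N/PP)   >
    [0,1] "from" : (S/(N/PP))/S
    [1,5] S   >
      [1,4] S/(N/PP)   <
        [1,3] S   >
          [1,2] "with" : S/NP
          [2,3] "every" : NP
        [3,4] "that" : (S/(N/PP))\S
      [4,5] "sent" : N/PP
  [5,7] N/PP   >S
    [5,6] "clearly" : (N/(S/PP))/PP
    [6,7] "map" : (S/PP)/PP

[0,1] (S/(N/PP))/S  lex  "from"
[1,2] S/NP  lex  "with"
[2,3] NP  lex  "every"
[1,3] S  >  k=2
[3,4] (S/(N/PP))\S  lex  "that"
[1,4] S/(N/PP)  <  k=3
[4,5] N/PP  lex  "sent"
[1,5] S  >  k=4
[0,5] S/(N/PP)  >  k=1
[5,6] (N/(S/PP))/PP  lex  "clearly"
[6,7] (S/PP)/PP  lex  "map"
[5,7] N/PP  >S  k=6
[0,7] S  >  k=5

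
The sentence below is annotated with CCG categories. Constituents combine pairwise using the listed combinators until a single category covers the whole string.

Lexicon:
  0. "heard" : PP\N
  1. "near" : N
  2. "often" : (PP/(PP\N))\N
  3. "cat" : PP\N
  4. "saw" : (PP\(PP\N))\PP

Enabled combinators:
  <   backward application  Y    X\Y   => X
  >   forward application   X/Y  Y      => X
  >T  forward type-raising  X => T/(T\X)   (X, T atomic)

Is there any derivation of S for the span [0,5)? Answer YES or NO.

NO

PP\N N (PP/(PP\N))\N PP\N (PP\(PP\N))\PP
CKY chart[0,5] = {N/(N\PP), NP/(NP\PP), PP, PP/(PP\PP), S/(S\PP)}; S ∉ chart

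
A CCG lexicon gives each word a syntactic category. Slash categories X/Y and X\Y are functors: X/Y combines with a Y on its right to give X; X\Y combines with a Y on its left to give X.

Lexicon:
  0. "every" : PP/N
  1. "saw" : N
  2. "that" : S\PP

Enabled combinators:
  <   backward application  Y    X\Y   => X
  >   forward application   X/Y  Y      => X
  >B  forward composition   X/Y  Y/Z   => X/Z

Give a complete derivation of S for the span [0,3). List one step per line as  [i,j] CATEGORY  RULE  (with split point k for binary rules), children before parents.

[0,3] S   <
  [0,2] PP   >
    [0,1] "every" : PP/N
    [1,2] "saw" : N
  [2,3] "that" : S\PP

[0,1] PP/N  lex  "every"
[1,2] N  lex  "saw"
[0,2] PP  >  k=1
[2,3] S\PP  lex  "that"
[0,3] S  <  k=2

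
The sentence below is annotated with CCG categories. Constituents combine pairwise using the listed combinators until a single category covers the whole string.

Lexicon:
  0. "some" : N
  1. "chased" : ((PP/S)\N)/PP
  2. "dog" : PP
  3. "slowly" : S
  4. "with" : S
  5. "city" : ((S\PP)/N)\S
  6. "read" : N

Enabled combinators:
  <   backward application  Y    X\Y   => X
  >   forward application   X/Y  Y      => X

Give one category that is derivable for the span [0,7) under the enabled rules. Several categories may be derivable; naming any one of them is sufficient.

[0,7] S   <
  [0,4] PP   >
    [0,3] PP/S   <
      [0,1] "some" : N
      [1,3] (PP/S)\N   >
        [1,2] "chased" : ((PP/S)\N)/PP
        [2,3] "dog" : PP
    [3,4] "slowly" : S
  [4,7] S\PP   >
    [4,6] (S\PP)/N   <
      [4,5] "with" : S
      [5,6] "city" : ((S\PP)/N)\S
    [6,7] "read" : N

S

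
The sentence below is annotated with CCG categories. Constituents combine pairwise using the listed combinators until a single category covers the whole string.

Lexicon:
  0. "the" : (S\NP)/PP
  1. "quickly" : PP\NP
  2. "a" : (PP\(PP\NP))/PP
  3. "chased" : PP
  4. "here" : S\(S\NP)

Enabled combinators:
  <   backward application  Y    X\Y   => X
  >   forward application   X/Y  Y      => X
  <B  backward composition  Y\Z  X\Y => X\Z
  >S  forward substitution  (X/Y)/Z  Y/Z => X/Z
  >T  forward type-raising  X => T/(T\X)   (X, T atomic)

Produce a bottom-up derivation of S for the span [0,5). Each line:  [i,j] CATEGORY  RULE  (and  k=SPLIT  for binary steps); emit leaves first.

[0,5] S   <
  [0,4] S\NP   >
    [0,1] "the" : (S\NP)/PP
    [1,4] PP   <
      [1,2] "quickly" : PP\NP
      [2,4] PP\(PP\NP)   >
        [2,3] "a" : (PP\(PP\NP))/PP
        [3,4] "chased" : PP
  [4,5] "here" : S\(S\NP)

[0,1] (S\NP)/PP  lex  "the"
[1,2] PP\NP  lex  "quickly"
[2,3] (PP\(PP\NP))/PP  lex  "a"
[3,4] PP  lex  "chased"
[2,4] PP\(PP\NP)  >  k=3
[1,4] PP  <  k=2
[0,4] S\NP  >  k=1
[4,5] S\(S\NP)  lex  "here"
[0,5] S  <  k=4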